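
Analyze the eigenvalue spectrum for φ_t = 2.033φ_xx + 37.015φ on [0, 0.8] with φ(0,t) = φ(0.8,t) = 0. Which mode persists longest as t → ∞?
Eigenvalues: λₙ = 2.033n²π²/0.8² - 37.015.
First three modes:
  n=1: λ₁ = 2.033π²/0.8² - 37.015 ≈ -5.664
  n=2: λ₂ = 8.132π²/0.8² - 37.015 ≈ 88.391
  n=3: λ₃ = 18.297π²/0.8² - 37.015 ≈ 245.148
Since 2.033π²/0.8² ≈ 31.351 < 37.015, λ₁ < 0.
The n=1 mode grows fastest (−λₙ is largest for n=1) → dominates.
Asymptotic: φ ~ c₁ sin(πx/0.8) e^{5.664t} (exponential growth at rate −λ₁ ≈ 5.664).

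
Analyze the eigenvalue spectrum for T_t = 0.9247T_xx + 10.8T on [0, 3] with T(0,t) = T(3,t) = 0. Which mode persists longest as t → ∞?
Eigenvalues: λₙ = 0.9247n²π²/3² - 10.8.
First three modes:
  n=1: λ₁ = 0.9247π²/3² - 10.8 ≈ -9.786
  n=2: λ₂ = 3.6988π²/3² - 10.8 ≈ -6.744
  n=3: λ₃ = 8.3223π²/3² - 10.8 ≈ -1.674
Since 0.9247π²/3² ≈ 1.014 < 10.8, λ₁ < 0.
The n=1 mode grows fastest (−λₙ is largest for n=1) → dominates.
Asymptotic: T ~ c₁ sin(πx/3) e^{9.786t} (exponential growth at rate −λ₁ ≈ 9.786).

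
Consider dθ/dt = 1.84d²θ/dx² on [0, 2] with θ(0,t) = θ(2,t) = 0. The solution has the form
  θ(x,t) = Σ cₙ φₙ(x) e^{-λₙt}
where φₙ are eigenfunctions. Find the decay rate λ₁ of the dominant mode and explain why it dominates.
Eigenvalues: λₙ = 1.84n²π²/2².
First three modes:
  n=1: λ₁ = 1.84π²/2² ≈ 4.54
  n=2: λ₂ = 7.36π²/2² ≈ 18.16 (4× faster decay)
  n=3: λ₃ = 16.56π²/2² ≈ 40.86 (9× faster decay)
As t → ∞, higher modes decay exponentially faster. The n=1 mode dominates: θ ~ c₁ sin(πx/2) e^{-λ₁t}.
Decay rate: λ₁ = 1.84π²/2² ≈ 4.54.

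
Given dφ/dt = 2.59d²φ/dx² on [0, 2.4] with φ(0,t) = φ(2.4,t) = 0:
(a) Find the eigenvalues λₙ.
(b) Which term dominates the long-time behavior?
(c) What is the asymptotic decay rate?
Eigenvalues: λₙ = 2.59n²π²/2.4².
First three modes:
  n=1: λ₁ = 2.59π²/2.4² ≈ 4.438
  n=2: λ₂ = 10.36π²/2.4² ≈ 17.752 (4× faster decay)
  n=3: λ₃ = 23.31π²/2.4² ≈ 39.941 (9× faster decay)
As t → ∞, higher modes decay exponentially faster. The n=1 mode dominates: φ ~ c₁ sin(πx/2.4) e^{-λ₁t}.
Decay rate: λ₁ = 2.59π²/2.4² ≈ 4.438.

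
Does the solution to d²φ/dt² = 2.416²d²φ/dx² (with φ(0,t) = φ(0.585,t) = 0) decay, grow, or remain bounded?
φ oscillates (no decay). Energy is conserved; the solution oscillates indefinitely as standing waves.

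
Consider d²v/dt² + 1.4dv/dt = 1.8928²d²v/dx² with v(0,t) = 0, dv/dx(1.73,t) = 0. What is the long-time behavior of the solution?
As t → ∞, v → 0. Damping (γ=1.4) dissipates energy; oscillations decay exponentially.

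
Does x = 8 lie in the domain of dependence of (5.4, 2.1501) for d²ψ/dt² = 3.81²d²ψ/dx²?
Yes. The domain of dependence is [-2.791881, 13.591881], and 8 ∈ [-2.791881, 13.591881].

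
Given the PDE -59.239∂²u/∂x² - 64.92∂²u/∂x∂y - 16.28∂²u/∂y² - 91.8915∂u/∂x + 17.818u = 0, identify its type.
The second-order coefficients are A = -59.239, B = -64.92, C = -16.28. Since B² - 4AC = 356.96272 > 0, this is a hyperbolic PDE.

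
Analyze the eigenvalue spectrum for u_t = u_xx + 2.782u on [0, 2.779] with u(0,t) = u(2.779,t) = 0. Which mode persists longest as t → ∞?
Eigenvalues: λₙ = n²π²/2.779² - 2.782.
First three modes:
  n=1: λ₁ = π²/2.779² - 2.782 ≈ -1.504
  n=2: λ₂ = 4π²/2.779² - 2.782 ≈ 2.33
  n=3: λ₃ = 9π²/2.779² - 2.782 ≈ 8.72
Since π²/2.779² ≈ 1.278 < 2.782, λ₁ < 0.
The n=1 mode grows fastest (−λₙ is largest for n=1) → dominates.
Asymptotic: u ~ c₁ sin(πx/2.779) e^{1.504t} (exponential growth at rate −λ₁ ≈ 1.504).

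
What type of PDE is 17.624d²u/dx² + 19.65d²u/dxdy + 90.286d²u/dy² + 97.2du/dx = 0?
With A = 17.624, B = 19.65, C = 90.286, the discriminant is -5978.679356. This is an elliptic PDE.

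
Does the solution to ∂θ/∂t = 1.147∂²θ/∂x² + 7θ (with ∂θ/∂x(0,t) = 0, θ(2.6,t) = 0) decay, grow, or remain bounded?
θ grows unboundedly. Reaction dominates diffusion (r=7 > κπ²/(4L²)≈0.42); solution grows exponentially.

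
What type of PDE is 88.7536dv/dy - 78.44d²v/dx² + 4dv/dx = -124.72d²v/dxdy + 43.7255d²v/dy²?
Rewriting in standard form: -78.44d²v/dx² + 124.72d²v/dxdy - 43.7255d²v/dy² + 4dv/dx + 88.7536dv/dy = 0. With A = -78.44, B = 124.72, C = -43.7255, the discriminant is 1835.76552. This is a hyperbolic PDE.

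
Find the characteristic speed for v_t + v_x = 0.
Speed = 1. Information travels along x - 1t = const (rightward).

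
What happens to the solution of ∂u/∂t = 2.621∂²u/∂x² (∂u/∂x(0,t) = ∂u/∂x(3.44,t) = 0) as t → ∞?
u → constant (steady state). Heat is conserved (no flux at boundaries); solution approaches the spatial average.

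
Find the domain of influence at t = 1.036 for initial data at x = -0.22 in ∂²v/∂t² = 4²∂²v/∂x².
Domain of influence: [-4.364, 3.924]. Data at x = -0.22 spreads outward at speed 4.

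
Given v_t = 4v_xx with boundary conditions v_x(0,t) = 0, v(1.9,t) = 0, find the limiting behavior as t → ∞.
v → 0. Heat escapes through the Dirichlet boundary.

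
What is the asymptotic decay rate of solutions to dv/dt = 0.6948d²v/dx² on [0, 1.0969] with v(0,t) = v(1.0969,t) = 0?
Eigenvalues: λₙ = 0.6948n²π²/1.0969².
First three modes:
  n=1: λ₁ = 0.6948π²/1.0969² ≈ 5.699
  n=2: λ₂ = 2.7792π²/1.0969² ≈ 22.797 (4× faster decay)
  n=3: λ₃ = 6.2532π²/1.0969² ≈ 51.294 (9× faster decay)
As t → ∞, higher modes decay exponentially faster. The n=1 mode dominates: v ~ c₁ sin(πx/1.0969) e^{-λ₁t}.
Decay rate: λ₁ = 0.6948π²/1.0969² ≈ 5.699.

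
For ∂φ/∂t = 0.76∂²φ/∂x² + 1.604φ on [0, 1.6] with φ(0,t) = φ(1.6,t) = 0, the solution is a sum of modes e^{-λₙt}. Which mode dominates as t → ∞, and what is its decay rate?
Eigenvalues: λₙ = 0.76n²π²/1.6² - 1.604.
First three modes:
  n=1: λ₁ = 0.76π²/1.6² - 1.604 ≈ 1.326
  n=2: λ₂ = 3.04π²/1.6² - 1.604 ≈ 10.116
  n=3: λ₃ = 6.84π²/1.6² - 1.604 ≈ 24.766
Since 0.76π²/1.6² ≈ 2.93 > 1.604, all λₙ > 0.
The n=1 mode decays slowest → dominates as t → ∞.
Asymptotic: φ ~ c₁ sin(πx/1.6) e^{-λ₁t} with decay rate λ₁ ≈ 1.326.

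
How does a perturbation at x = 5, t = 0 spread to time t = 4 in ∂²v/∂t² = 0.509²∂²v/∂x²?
Domain of influence: [2.964, 7.036]. Data at x = 5 spreads outward at speed 0.509.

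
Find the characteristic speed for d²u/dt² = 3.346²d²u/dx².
Speed = 3.346. Information travels along characteristics x = x₀ ± 3.346t.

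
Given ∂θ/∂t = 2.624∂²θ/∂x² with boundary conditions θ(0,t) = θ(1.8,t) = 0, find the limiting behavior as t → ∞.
θ → 0. Heat diffuses out through both boundaries.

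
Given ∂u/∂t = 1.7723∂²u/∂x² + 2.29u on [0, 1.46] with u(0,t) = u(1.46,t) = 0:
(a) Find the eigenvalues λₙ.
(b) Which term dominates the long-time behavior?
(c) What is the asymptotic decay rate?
Eigenvalues: λₙ = 1.7723n²π²/1.46² - 2.29.
First three modes:
  n=1: λ₁ = 1.7723π²/1.46² - 2.29 ≈ 5.916
  n=2: λ₂ = 7.0892π²/1.46² - 2.29 ≈ 30.534
  n=3: λ₃ = 15.9507π²/1.46² - 2.29 ≈ 71.564
Since 1.7723π²/1.46² ≈ 8.206 > 2.29, all λₙ > 0.
The n=1 mode decays slowest → dominates as t → ∞.
Asymptotic: u ~ c₁ sin(πx/1.46) e^{-λ₁t} with decay rate λ₁ ≈ 5.916.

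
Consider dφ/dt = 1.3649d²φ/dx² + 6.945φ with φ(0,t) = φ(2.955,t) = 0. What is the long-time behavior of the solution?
As t → ∞, φ grows unboundedly. Reaction dominates diffusion (r=6.945 > κπ²/L²≈1.54); solution grows exponentially.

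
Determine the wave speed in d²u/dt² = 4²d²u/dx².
Speed = 4. Information travels along characteristics x = x₀ ± 4t.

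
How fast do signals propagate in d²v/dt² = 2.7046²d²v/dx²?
Speed = 2.7046. Information travels along characteristics x = x₀ ± 2.7046t.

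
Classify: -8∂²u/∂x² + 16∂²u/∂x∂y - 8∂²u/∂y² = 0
Parabolic (discriminant = 0).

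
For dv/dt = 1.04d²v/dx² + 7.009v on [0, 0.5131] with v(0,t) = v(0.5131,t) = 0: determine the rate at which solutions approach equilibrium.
Eigenvalues: λₙ = 1.04n²π²/0.5131² - 7.009.
First three modes:
  n=1: λ₁ = 1.04π²/0.5131² - 7.009 ≈ 31.979
  n=2: λ₂ = 4.16π²/0.5131² - 7.009 ≈ 148.942
  n=3: λ₃ = 9.36π²/0.5131² - 7.009 ≈ 343.881
Since 1.04π²/0.5131² ≈ 38.988 > 7.009, all λₙ > 0.
The n=1 mode decays slowest → dominates as t → ∞.
Asymptotic: v ~ c₁ sin(πx/0.5131) e^{-λ₁t} with decay rate λ₁ ≈ 31.979.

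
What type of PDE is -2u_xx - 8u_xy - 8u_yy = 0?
With A = -2, B = -8, C = -8, the discriminant is 0. This is a parabolic PDE.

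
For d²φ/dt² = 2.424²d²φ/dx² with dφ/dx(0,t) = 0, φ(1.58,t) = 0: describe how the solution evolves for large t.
φ oscillates (no decay). Energy is conserved; the solution oscillates indefinitely as standing waves.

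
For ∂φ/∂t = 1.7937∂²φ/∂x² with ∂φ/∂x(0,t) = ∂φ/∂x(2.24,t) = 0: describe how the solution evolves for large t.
φ → constant (steady state). Heat is conserved (no flux at boundaries); solution approaches the spatial average.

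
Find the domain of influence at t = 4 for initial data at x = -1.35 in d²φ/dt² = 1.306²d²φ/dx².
Domain of influence: [-6.574, 3.874]. Data at x = -1.35 spreads outward at speed 1.306.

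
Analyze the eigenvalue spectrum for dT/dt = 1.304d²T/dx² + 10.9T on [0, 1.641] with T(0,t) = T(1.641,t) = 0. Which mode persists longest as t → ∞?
Eigenvalues: λₙ = 1.304n²π²/1.641² - 10.9.
First three modes:
  n=1: λ₁ = 1.304π²/1.641² - 10.9 ≈ -6.121
  n=2: λ₂ = 5.216π²/1.641² - 10.9 ≈ 8.217
  n=3: λ₃ = 11.736π²/1.641² - 10.9 ≈ 32.113
Since 1.304π²/1.641² ≈ 4.779 < 10.9, λ₁ < 0.
The n=1 mode grows fastest (−λₙ is largest for n=1) → dominates.
Asymptotic: T ~ c₁ sin(πx/1.641) e^{6.121t} (exponential growth at rate −λ₁ ≈ 6.121).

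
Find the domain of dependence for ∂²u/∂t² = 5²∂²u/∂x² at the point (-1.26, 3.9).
Domain of dependence: [-20.76, 18.24]. Signals travel at speed 5, so data within |x - -1.26| ≤ 5·3.9 = 19.5 can reach the point.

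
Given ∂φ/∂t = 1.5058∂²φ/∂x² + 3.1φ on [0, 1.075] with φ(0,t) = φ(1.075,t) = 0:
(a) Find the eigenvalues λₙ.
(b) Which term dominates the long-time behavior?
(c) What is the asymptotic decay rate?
Eigenvalues: λₙ = 1.5058n²π²/1.075² - 3.1.
First three modes:
  n=1: λ₁ = 1.5058π²/1.075² - 3.1 ≈ 9.76
  n=2: λ₂ = 6.0232π²/1.075² - 3.1 ≈ 48.341
  n=3: λ₃ = 13.5522π²/1.075² - 3.1 ≈ 112.642
Since 1.5058π²/1.075² ≈ 12.86 > 3.1, all λₙ > 0.
The n=1 mode decays slowest → dominates as t → ∞.
Asymptotic: φ ~ c₁ sin(πx/1.075) e^{-λ₁t} with decay rate λ₁ ≈ 9.76.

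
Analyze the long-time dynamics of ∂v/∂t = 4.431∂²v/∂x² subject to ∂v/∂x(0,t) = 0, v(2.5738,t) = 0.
Long-time behavior: v → 0. Heat escapes through the Dirichlet boundary.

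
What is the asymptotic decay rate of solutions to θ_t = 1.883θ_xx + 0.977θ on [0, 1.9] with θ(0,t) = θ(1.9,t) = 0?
Eigenvalues: λₙ = 1.883n²π²/1.9² - 0.977.
First three modes:
  n=1: λ₁ = 1.883π²/1.9² - 0.977 ≈ 4.171
  n=2: λ₂ = 7.532π²/1.9² - 0.977 ≈ 19.615
  n=3: λ₃ = 16.947π²/1.9² - 0.977 ≈ 45.355
Since 1.883π²/1.9² ≈ 5.148 > 0.977, all λₙ > 0.
The n=1 mode decays slowest → dominates as t → ∞.
Asymptotic: θ ~ c₁ sin(πx/1.9) e^{-λ₁t} with decay rate λ₁ ≈ 4.171.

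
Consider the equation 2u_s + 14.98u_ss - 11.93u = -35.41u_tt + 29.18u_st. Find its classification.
Rewriting in standard form: 14.98u_ss - 29.18u_st + 35.41u_tt + 2u_s - 11.93u = 0. Elliptic. (A = 14.98, B = -29.18, C = 35.41 gives B² - 4AC = -1270.2948.)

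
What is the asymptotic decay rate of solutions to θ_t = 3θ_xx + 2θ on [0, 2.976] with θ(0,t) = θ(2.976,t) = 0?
Eigenvalues: λₙ = 3n²π²/2.976² - 2.
First three modes:
  n=1: λ₁ = 3π²/2.976² - 2 ≈ 1.343
  n=2: λ₂ = 12π²/2.976² - 2 ≈ 11.373
  n=3: λ₃ = 27π²/2.976² - 2 ≈ 28.088
Since 3π²/2.976² ≈ 3.343 > 2, all λₙ > 0.
The n=1 mode decays slowest → dominates as t → ∞.
Asymptotic: θ ~ c₁ sin(πx/2.976) e^{-λ₁t} with decay rate λ₁ ≈ 1.343.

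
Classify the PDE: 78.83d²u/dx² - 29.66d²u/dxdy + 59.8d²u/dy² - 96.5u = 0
A = 78.83, B = -29.66, C = 59.8. Discriminant B² - 4AC = -17976.4204. Since -17976.4204 < 0, elliptic.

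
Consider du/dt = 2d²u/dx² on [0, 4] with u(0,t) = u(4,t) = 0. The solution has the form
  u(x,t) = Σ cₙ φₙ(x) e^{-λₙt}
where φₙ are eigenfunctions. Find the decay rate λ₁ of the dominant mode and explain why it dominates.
Eigenvalues: λₙ = 2n²π²/4².
First three modes:
  n=1: λ₁ = 2π²/4² ≈ 1.234
  n=2: λ₂ = 8π²/4² ≈ 4.935 (4× faster decay)
  n=3: λ₃ = 18π²/4² ≈ 11.103 (9× faster decay)
As t → ∞, higher modes decay exponentially faster. The n=1 mode dominates: u ~ c₁ sin(πx/4) e^{-λ₁t}.
Decay rate: λ₁ = 2π²/4² ≈ 1.234.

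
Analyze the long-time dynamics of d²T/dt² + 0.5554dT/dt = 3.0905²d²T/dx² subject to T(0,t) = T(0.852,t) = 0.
Long-time behavior: T → 0. Damping (γ=0.5554) dissipates energy; oscillations decay exponentially.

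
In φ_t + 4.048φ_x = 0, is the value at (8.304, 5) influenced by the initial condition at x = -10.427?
No. Only data at x = -11.936 affects (8.304, 5). Advection has one-way propagation along characteristics.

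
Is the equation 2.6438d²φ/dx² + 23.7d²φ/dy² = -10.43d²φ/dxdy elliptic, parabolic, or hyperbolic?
Rewriting in standard form: 2.6438d²φ/dx² + 10.43d²φ/dxdy + 23.7d²φ/dy² = 0. Computing B² - 4AC with A = 2.6438, B = 10.43, C = 23.7: discriminant = -141.84734 (negative). Answer: elliptic.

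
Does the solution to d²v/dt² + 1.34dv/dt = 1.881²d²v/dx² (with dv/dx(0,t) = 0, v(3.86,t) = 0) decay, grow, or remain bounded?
v → 0. Damping (γ=1.34) dissipates energy; oscillations decay exponentially.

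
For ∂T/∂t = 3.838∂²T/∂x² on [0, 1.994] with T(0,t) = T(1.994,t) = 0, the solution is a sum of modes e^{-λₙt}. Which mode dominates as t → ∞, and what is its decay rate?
Eigenvalues: λₙ = 3.838n²π²/1.994².
First three modes:
  n=1: λ₁ = 3.838π²/1.994² ≈ 9.527
  n=2: λ₂ = 15.352π²/1.994² ≈ 38.108 (4× faster decay)
  n=3: λ₃ = 34.542π²/1.994² ≈ 85.743 (9× faster decay)
As t → ∞, higher modes decay exponentially faster. The n=1 mode dominates: T ~ c₁ sin(πx/1.994) e^{-λ₁t}.
Decay rate: λ₁ = 3.838π²/1.994² ≈ 9.527.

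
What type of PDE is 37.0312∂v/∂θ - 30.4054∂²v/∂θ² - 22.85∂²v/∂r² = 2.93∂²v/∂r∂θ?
Rewriting in standard form: -22.85∂²v/∂r² - 2.93∂²v/∂r∂θ - 30.4054∂²v/∂θ² + 37.0312∂v/∂θ = 0. With A = -22.85, B = -2.93, C = -30.4054, the discriminant is -2770.46866. This is an elliptic PDE.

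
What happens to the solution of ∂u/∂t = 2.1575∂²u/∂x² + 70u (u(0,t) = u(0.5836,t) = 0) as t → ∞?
u grows unboundedly. Reaction dominates diffusion (r=70 > κπ²/L²≈62.52); solution grows exponentially.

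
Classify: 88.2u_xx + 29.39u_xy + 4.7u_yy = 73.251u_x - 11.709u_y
Rewriting in standard form: 88.2u_xx + 29.39u_xy + 4.7u_yy - 73.251u_x + 11.709u_y = 0. Elliptic (discriminant = -794.3879).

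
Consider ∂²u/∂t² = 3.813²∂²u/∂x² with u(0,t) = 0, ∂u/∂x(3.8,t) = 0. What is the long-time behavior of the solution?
As t → ∞, u oscillates (no decay). Energy is conserved; the solution oscillates indefinitely as standing waves.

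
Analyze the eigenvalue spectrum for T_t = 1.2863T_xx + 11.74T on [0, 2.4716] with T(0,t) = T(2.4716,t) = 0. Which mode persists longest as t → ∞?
Eigenvalues: λₙ = 1.2863n²π²/2.4716² - 11.74.
First three modes:
  n=1: λ₁ = 1.2863π²/2.4716² - 11.74 ≈ -9.662
  n=2: λ₂ = 5.1452π²/2.4716² - 11.74 ≈ -3.427
  n=3: λ₃ = 11.5767π²/2.4716² - 11.74 ≈ 6.964
Since 1.2863π²/2.4716² ≈ 2.078 < 11.74, λ₁ < 0.
The n=1 mode grows fastest (−λₙ is largest for n=1) → dominates.
Asymptotic: T ~ c₁ sin(πx/2.4716) e^{9.662t} (exponential growth at rate −λ₁ ≈ 9.662).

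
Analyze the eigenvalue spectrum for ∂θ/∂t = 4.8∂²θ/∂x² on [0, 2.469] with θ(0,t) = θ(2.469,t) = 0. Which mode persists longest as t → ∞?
Eigenvalues: λₙ = 4.8n²π²/2.469².
First three modes:
  n=1: λ₁ = 4.8π²/2.469² ≈ 7.771
  n=2: λ₂ = 19.2π²/2.469² ≈ 31.086 (4× faster decay)
  n=3: λ₃ = 43.2π²/2.469² ≈ 69.943 (9× faster decay)
As t → ∞, higher modes decay exponentially faster. The n=1 mode dominates: θ ~ c₁ sin(πx/2.469) e^{-λ₁t}.
Decay rate: λ₁ = 4.8π²/2.469² ≈ 7.771.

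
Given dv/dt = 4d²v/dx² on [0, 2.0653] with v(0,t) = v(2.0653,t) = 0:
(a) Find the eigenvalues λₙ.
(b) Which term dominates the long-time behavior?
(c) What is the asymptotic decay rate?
Eigenvalues: λₙ = 4n²π²/2.0653².
First three modes:
  n=1: λ₁ = 4π²/2.0653² ≈ 9.255
  n=2: λ₂ = 16π²/2.0653² ≈ 37.021 (4× faster decay)
  n=3: λ₃ = 36π²/2.0653² ≈ 83.298 (9× faster decay)
As t → ∞, higher modes decay exponentially faster. The n=1 mode dominates: v ~ c₁ sin(πx/2.0653) e^{-λ₁t}.
Decay rate: λ₁ = 4π²/2.0653² ≈ 9.255.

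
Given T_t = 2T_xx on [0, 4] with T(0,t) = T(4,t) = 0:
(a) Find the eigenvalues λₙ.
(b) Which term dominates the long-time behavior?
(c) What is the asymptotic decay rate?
Eigenvalues: λₙ = 2n²π²/4².
First three modes:
  n=1: λ₁ = 2π²/4² ≈ 1.234
  n=2: λ₂ = 8π²/4² ≈ 4.935 (4× faster decay)
  n=3: λ₃ = 18π²/4² ≈ 11.103 (9× faster decay)
As t → ∞, higher modes decay exponentially faster. The n=1 mode dominates: T ~ c₁ sin(πx/4) e^{-λ₁t}.
Decay rate: λ₁ = 2π²/4² ≈ 1.234.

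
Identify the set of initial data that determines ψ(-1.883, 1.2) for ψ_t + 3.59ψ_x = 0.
A single point: x = -6.191. The characteristic through (-1.883, 1.2) is x - 3.59t = const, so x = -1.883 - 3.59·1.2 = -6.191.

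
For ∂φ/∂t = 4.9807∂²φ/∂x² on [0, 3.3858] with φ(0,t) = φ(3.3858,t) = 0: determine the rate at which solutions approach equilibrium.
Eigenvalues: λₙ = 4.9807n²π²/3.3858².
First three modes:
  n=1: λ₁ = 4.9807π²/3.3858² ≈ 4.288
  n=2: λ₂ = 19.9228π²/3.3858² ≈ 17.153 (4× faster decay)
  n=3: λ₃ = 44.8263π²/3.3858² ≈ 38.593 (9× faster decay)
As t → ∞, higher modes decay exponentially faster. The n=1 mode dominates: φ ~ c₁ sin(πx/3.3858) e^{-λ₁t}.
Decay rate: λ₁ = 4.9807π²/3.3858² ≈ 4.288.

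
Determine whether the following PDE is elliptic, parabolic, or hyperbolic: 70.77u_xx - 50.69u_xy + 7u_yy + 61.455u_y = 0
Coefficients: A = 70.77, B = -50.69, C = 7. B² - 4AC = 587.9161, which is positive, so the equation is hyperbolic.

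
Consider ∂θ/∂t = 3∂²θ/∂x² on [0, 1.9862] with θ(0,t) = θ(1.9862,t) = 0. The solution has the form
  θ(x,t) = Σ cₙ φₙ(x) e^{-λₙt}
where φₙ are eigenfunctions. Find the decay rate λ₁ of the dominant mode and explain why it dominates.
Eigenvalues: λₙ = 3n²π²/1.9862².
First three modes:
  n=1: λ₁ = 3π²/1.9862² ≈ 7.505
  n=2: λ₂ = 12π²/1.9862² ≈ 30.022 (4× faster decay)
  n=3: λ₃ = 27π²/1.9862² ≈ 67.549 (9× faster decay)
As t → ∞, higher modes decay exponentially faster. The n=1 mode dominates: θ ~ c₁ sin(πx/1.9862) e^{-λ₁t}.
Decay rate: λ₁ = 3π²/1.9862² ≈ 7.505.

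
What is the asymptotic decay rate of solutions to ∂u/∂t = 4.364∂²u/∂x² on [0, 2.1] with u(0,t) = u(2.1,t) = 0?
Eigenvalues: λₙ = 4.364n²π²/2.1².
First three modes:
  n=1: λ₁ = 4.364π²/2.1² ≈ 9.767
  n=2: λ₂ = 17.456π²/2.1² ≈ 39.067 (4× faster decay)
  n=3: λ₃ = 39.276π²/2.1² ≈ 87.9 (9× faster decay)
As t → ∞, higher modes decay exponentially faster. The n=1 mode dominates: u ~ c₁ sin(πx/2.1) e^{-λ₁t}.
Decay rate: λ₁ = 4.364π²/2.1² ≈ 9.767.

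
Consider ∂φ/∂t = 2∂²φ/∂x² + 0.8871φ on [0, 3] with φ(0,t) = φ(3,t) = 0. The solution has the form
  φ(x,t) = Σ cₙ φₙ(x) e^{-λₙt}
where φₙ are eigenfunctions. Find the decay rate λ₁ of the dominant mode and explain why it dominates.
Eigenvalues: λₙ = 2n²π²/3² - 0.8871.
First three modes:
  n=1: λ₁ = 2π²/3² - 0.8871 ≈ 1.306
  n=2: λ₂ = 8π²/3² - 0.8871 ≈ 7.886
  n=3: λ₃ = 18π²/3² - 0.8871 ≈ 18.852
Since 2π²/3² ≈ 2.193 > 0.8871, all λₙ > 0.
The n=1 mode decays slowest → dominates as t → ∞.
Asymptotic: φ ~ c₁ sin(πx/3) e^{-λ₁t} with decay rate λ₁ ≈ 1.306.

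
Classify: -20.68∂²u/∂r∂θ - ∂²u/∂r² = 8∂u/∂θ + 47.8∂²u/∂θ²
Rewriting in standard form: -∂²u/∂r² - 20.68∂²u/∂r∂θ - 47.8∂²u/∂θ² - 8∂u/∂θ = 0. Hyperbolic (discriminant = 236.4624).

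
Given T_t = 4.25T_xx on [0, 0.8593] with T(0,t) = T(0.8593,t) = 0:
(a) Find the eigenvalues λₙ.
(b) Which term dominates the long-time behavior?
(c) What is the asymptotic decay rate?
Eigenvalues: λₙ = 4.25n²π²/0.8593².
First three modes:
  n=1: λ₁ = 4.25π²/0.8593² ≈ 56.807
  n=2: λ₂ = 17π²/0.8593² ≈ 227.227 (4× faster decay)
  n=3: λ₃ = 38.25π²/0.8593² ≈ 511.26 (9× faster decay)
As t → ∞, higher modes decay exponentially faster. The n=1 mode dominates: T ~ c₁ sin(πx/0.8593) e^{-λ₁t}.
Decay rate: λ₁ = 4.25π²/0.8593² ≈ 56.807.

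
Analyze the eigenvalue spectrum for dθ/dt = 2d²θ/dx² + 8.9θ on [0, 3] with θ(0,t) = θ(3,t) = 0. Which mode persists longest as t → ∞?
Eigenvalues: λₙ = 2n²π²/3² - 8.9.
First three modes:
  n=1: λ₁ = 2π²/3² - 8.9 ≈ -6.707
  n=2: λ₂ = 8π²/3² - 8.9 ≈ -0.127
  n=3: λ₃ = 18π²/3² - 8.9 ≈ 10.839
Since 2π²/3² ≈ 2.193 < 8.9, λ₁ < 0.
The n=1 mode grows fastest (−λₙ is largest for n=1) → dominates.
Asymptotic: θ ~ c₁ sin(πx/3) e^{6.707t} (exponential growth at rate −λ₁ ≈ 6.707).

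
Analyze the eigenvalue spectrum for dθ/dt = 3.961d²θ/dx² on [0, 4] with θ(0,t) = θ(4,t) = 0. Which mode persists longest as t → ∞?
Eigenvalues: λₙ = 3.961n²π²/4².
First three modes:
  n=1: λ₁ = 3.961π²/4² ≈ 2.443
  n=2: λ₂ = 15.844π²/4² ≈ 9.773 (4× faster decay)
  n=3: λ₃ = 35.649π²/4² ≈ 21.99 (9× faster decay)
As t → ∞, higher modes decay exponentially faster. The n=1 mode dominates: θ ~ c₁ sin(πx/4) e^{-λ₁t}.
Decay rate: λ₁ = 3.961π²/4² ≈ 2.443.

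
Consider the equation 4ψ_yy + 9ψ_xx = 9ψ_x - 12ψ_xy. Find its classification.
Rewriting in standard form: 9ψ_xx + 12ψ_xy + 4ψ_yy - 9ψ_x = 0. Parabolic. (A = 9, B = 12, C = 4 gives B² - 4AC = 0.)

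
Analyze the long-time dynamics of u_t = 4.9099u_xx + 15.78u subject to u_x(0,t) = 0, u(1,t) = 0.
Long-time behavior: u grows unboundedly. Reaction dominates diffusion (r=15.78 > κπ²/(4L²)≈12.11); solution grows exponentially.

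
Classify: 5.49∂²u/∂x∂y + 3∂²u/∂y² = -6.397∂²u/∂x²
Rewriting in standard form: 6.397∂²u/∂x² + 5.49∂²u/∂x∂y + 3∂²u/∂y² = 0. Elliptic (discriminant = -46.6239).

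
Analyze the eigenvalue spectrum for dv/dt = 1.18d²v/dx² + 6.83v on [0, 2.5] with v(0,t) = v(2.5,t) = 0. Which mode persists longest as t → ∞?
Eigenvalues: λₙ = 1.18n²π²/2.5² - 6.83.
First three modes:
  n=1: λ₁ = 1.18π²/2.5² - 6.83 ≈ -4.967
  n=2: λ₂ = 4.72π²/2.5² - 6.83 ≈ 0.624
  n=3: λ₃ = 10.62π²/2.5² - 6.83 ≈ 9.94
Since 1.18π²/2.5² ≈ 1.863 < 6.83, λ₁ < 0.
The n=1 mode grows fastest (−λₙ is largest for n=1) → dominates.
Asymptotic: v ~ c₁ sin(πx/2.5) e^{4.967t} (exponential growth at rate −λ₁ ≈ 4.967).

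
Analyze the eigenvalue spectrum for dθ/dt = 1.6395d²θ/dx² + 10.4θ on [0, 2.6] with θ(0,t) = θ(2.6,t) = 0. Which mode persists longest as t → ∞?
Eigenvalues: λₙ = 1.6395n²π²/2.6² - 10.4.
First three modes:
  n=1: λ₁ = 1.6395π²/2.6² - 10.4 ≈ -8.006
  n=2: λ₂ = 6.558π²/2.6² - 10.4 ≈ -0.825
  n=3: λ₃ = 14.7555π²/2.6² - 10.4 ≈ 11.143
Since 1.6395π²/2.6² ≈ 2.394 < 10.4, λ₁ < 0.
The n=1 mode grows fastest (−λₙ is largest for n=1) → dominates.
Asymptotic: θ ~ c₁ sin(πx/2.6) e^{8.006t} (exponential growth at rate −λ₁ ≈ 8.006).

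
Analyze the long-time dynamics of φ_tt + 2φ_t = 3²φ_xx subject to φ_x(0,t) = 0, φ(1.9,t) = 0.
Long-time behavior: φ → 0. Damping (γ=2) dissipates energy; oscillations decay exponentially.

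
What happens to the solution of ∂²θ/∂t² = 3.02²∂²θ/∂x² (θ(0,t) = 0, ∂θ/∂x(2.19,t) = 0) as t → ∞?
θ oscillates (no decay). Energy is conserved; the solution oscillates indefinitely as standing waves.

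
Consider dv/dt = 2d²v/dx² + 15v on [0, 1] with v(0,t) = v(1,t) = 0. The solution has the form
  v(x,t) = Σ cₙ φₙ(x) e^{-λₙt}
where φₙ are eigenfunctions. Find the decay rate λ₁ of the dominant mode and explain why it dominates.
Eigenvalues: λₙ = 2n²π²/1² - 15.
First three modes:
  n=1: λ₁ = 2π² - 15 ≈ 4.739
  n=2: λ₂ = 8π² - 15 ≈ 63.957
  n=3: λ₃ = 18π² - 15 ≈ 162.653
Since 2π² ≈ 19.739 > 15, all λₙ > 0.
The n=1 mode decays slowest → dominates as t → ∞.
Asymptotic: v ~ c₁ sin(πx/1) e^{-λ₁t} with decay rate λ₁ ≈ 4.739.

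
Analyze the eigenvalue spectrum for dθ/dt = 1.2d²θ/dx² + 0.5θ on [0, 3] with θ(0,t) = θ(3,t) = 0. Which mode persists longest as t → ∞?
Eigenvalues: λₙ = 1.2n²π²/3² - 0.5.
First three modes:
  n=1: λ₁ = 1.2π²/3² - 0.5 ≈ 0.816
  n=2: λ₂ = 4.8π²/3² - 0.5 ≈ 4.764
  n=3: λ₃ = 10.8π²/3² - 0.5 ≈ 11.344
Since 1.2π²/3² ≈ 1.316 > 0.5, all λₙ > 0.
The n=1 mode decays slowest → dominates as t → ∞.
Asymptotic: θ ~ c₁ sin(πx/3) e^{-λ₁t} with decay rate λ₁ ≈ 0.816.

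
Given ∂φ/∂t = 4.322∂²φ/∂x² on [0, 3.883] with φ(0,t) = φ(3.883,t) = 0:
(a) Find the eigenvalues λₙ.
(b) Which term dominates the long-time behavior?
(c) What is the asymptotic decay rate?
Eigenvalues: λₙ = 4.322n²π²/3.883².
First three modes:
  n=1: λ₁ = 4.322π²/3.883² ≈ 2.829
  n=2: λ₂ = 17.288π²/3.883² ≈ 11.316 (4× faster decay)
  n=3: λ₃ = 38.898π²/3.883² ≈ 25.462 (9× faster decay)
As t → ∞, higher modes decay exponentially faster. The n=1 mode dominates: φ ~ c₁ sin(πx/3.883) e^{-λ₁t}.
Decay rate: λ₁ = 4.322π²/3.883² ≈ 2.829.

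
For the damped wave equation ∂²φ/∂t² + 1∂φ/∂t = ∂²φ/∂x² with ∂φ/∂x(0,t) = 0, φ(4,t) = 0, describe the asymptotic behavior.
φ → 0. Damping (γ=1) dissipates energy; oscillations decay exponentially.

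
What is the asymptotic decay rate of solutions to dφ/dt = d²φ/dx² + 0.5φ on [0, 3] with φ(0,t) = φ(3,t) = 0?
Eigenvalues: λₙ = n²π²/3² - 0.5.
First three modes:
  n=1: λ₁ = π²/3² - 0.5 ≈ 0.597
  n=2: λ₂ = 4π²/3² - 0.5 ≈ 3.886
  n=3: λ₃ = 9π²/3² - 0.5 ≈ 9.37
Since π²/3² ≈ 1.097 > 0.5, all λₙ > 0.
The n=1 mode decays slowest → dominates as t → ∞.
Asymptotic: φ ~ c₁ sin(πx/3) e^{-λ₁t} with decay rate λ₁ ≈ 0.597.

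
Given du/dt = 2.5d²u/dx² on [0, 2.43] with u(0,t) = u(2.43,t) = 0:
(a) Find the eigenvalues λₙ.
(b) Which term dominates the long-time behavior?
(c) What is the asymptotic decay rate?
Eigenvalues: λₙ = 2.5n²π²/2.43².
First three modes:
  n=1: λ₁ = 2.5π²/2.43² ≈ 4.179
  n=2: λ₂ = 10π²/2.43² ≈ 16.714 (4× faster decay)
  n=3: λ₃ = 22.5π²/2.43² ≈ 37.607 (9× faster decay)
As t → ∞, higher modes decay exponentially faster. The n=1 mode dominates: u ~ c₁ sin(πx/2.43) e^{-λ₁t}.
Decay rate: λ₁ = 2.5π²/2.43² ≈ 4.179.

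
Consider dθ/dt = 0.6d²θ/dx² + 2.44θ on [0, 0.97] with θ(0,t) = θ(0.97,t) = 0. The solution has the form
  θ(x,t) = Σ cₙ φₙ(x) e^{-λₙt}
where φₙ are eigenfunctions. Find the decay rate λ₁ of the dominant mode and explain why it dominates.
Eigenvalues: λₙ = 0.6n²π²/0.97² - 2.44.
First three modes:
  n=1: λ₁ = 0.6π²/0.97² - 2.44 ≈ 3.854
  n=2: λ₂ = 2.4π²/0.97² - 2.44 ≈ 22.735
  n=3: λ₃ = 5.4π²/0.97² - 2.44 ≈ 54.203
Since 0.6π²/0.97² ≈ 6.294 > 2.44, all λₙ > 0.
The n=1 mode decays slowest → dominates as t → ∞.
Asymptotic: θ ~ c₁ sin(πx/0.97) e^{-λ₁t} with decay rate λ₁ ≈ 3.854.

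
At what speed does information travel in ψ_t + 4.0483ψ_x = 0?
Speed = 4.0483. Information travels along x - 4.0483t = const (rightward).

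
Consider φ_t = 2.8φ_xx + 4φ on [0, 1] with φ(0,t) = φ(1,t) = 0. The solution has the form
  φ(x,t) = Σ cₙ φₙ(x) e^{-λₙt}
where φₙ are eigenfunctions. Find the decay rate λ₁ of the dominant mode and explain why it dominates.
Eigenvalues: λₙ = 2.8n²π²/1² - 4.
First three modes:
  n=1: λ₁ = 2.8π² - 4 ≈ 23.635
  n=2: λ₂ = 11.2π² - 4 ≈ 106.54
  n=3: λ₃ = 25.2π² - 4 ≈ 244.714
Since 2.8π² ≈ 27.635 > 4, all λₙ > 0.
The n=1 mode decays slowest → dominates as t → ∞.
Asymptotic: φ ~ c₁ sin(πx/1) e^{-λ₁t} with decay rate λ₁ ≈ 23.635.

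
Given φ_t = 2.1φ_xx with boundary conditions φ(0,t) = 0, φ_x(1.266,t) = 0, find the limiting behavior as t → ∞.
φ → 0. Heat escapes through the Dirichlet boundary.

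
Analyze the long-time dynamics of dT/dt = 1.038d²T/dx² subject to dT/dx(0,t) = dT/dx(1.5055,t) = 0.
Long-time behavior: T → constant (steady state). Heat is conserved (no flux at boundaries); solution approaches the spatial average.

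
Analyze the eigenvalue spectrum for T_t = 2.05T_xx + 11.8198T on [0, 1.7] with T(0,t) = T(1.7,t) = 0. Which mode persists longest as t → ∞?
Eigenvalues: λₙ = 2.05n²π²/1.7² - 11.8198.
First three modes:
  n=1: λ₁ = 2.05π²/1.7² - 11.8198 ≈ -4.819
  n=2: λ₂ = 8.2π²/1.7² - 11.8198 ≈ 16.184
  n=3: λ₃ = 18.45π²/1.7² - 11.8198 ≈ 51.189
Since 2.05π²/1.7² ≈ 7.001 < 11.8198, λ₁ < 0.
The n=1 mode grows fastest (−λₙ is largest for n=1) → dominates.
Asymptotic: T ~ c₁ sin(πx/1.7) e^{4.819t} (exponential growth at rate −λ₁ ≈ 4.819).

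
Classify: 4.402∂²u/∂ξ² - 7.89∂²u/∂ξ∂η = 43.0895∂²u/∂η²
Rewriting in standard form: 4.402∂²u/∂ξ² - 7.89∂²u/∂ξ∂η - 43.0895∂²u/∂η² = 0. Hyperbolic (discriminant = 820.972016).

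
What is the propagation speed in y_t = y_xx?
Infinite. The heat equation is parabolic, not hyperbolic, so disturbances propagate instantly.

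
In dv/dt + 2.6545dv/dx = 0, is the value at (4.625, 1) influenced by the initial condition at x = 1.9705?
Yes. The characteristic through (4.625, 1) passes through x = 1.9705.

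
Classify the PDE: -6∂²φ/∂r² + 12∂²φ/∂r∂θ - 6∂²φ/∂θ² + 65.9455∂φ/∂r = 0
A = -6, B = 12, C = -6. Discriminant B² - 4AC = 0. Since 0 = 0, parabolic.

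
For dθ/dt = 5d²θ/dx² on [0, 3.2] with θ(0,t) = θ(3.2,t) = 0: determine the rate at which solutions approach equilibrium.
Eigenvalues: λₙ = 5n²π²/3.2².
First three modes:
  n=1: λ₁ = 5π²/3.2² ≈ 4.819
  n=2: λ₂ = 20π²/3.2² ≈ 19.277 (4× faster decay)
  n=3: λ₃ = 45π²/3.2² ≈ 43.372 (9× faster decay)
As t → ∞, higher modes decay exponentially faster. The n=1 mode dominates: θ ~ c₁ sin(πx/3.2) e^{-λ₁t}.
Decay rate: λ₁ = 5π²/3.2² ≈ 4.819.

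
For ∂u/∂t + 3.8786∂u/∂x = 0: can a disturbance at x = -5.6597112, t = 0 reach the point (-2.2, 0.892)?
Yes. The characteristic through (-2.2, 0.892) passes through x = -5.6597112.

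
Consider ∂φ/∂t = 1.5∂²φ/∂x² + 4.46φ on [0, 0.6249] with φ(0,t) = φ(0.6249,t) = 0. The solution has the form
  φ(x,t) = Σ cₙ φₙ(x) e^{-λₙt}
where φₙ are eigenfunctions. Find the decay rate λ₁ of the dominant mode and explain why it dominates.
Eigenvalues: λₙ = 1.5n²π²/0.6249² - 4.46.
First three modes:
  n=1: λ₁ = 1.5π²/0.6249² - 4.46 ≈ 33.451
  n=2: λ₂ = 6π²/0.6249² - 4.46 ≈ 147.186
  n=3: λ₃ = 13.5π²/0.6249² - 4.46 ≈ 336.743
Since 1.5π²/0.6249² ≈ 37.911 > 4.46, all λₙ > 0.
The n=1 mode decays slowest → dominates as t → ∞.
Asymptotic: φ ~ c₁ sin(πx/0.6249) e^{-λ₁t} with decay rate λ₁ ≈ 33.451.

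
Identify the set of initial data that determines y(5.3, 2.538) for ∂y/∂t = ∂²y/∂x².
The entire real line. The heat equation has infinite propagation speed: any initial disturbance instantly affects all points (though exponentially small far away).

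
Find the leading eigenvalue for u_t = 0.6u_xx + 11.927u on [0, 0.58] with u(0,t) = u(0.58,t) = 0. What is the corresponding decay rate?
Eigenvalues: λₙ = 0.6n²π²/0.58² - 11.927.
First three modes:
  n=1: λ₁ = 0.6π²/0.58² - 11.927 ≈ 5.676
  n=2: λ₂ = 2.4π²/0.58² - 11.927 ≈ 58.486
  n=3: λ₃ = 5.4π²/0.58² - 11.927 ≈ 146.503
Since 0.6π²/0.58² ≈ 17.603 > 11.927, all λₙ > 0.
The n=1 mode decays slowest → dominates as t → ∞.
Asymptotic: u ~ c₁ sin(πx/0.58) e^{-λ₁t} with decay rate λ₁ ≈ 5.676.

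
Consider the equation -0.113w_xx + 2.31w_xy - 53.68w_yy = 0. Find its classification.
Elliptic. (A = -0.113, B = 2.31, C = -53.68 gives B² - 4AC = -18.92726.)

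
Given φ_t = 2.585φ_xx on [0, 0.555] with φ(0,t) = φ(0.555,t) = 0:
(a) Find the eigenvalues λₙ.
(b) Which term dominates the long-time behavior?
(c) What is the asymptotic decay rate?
Eigenvalues: λₙ = 2.585n²π²/0.555².
First three modes:
  n=1: λ₁ = 2.585π²/0.555² ≈ 82.827
  n=2: λ₂ = 10.34π²/0.555² ≈ 331.31 (4× faster decay)
  n=3: λ₃ = 23.265π²/0.555² ≈ 745.447 (9× faster decay)
As t → ∞, higher modes decay exponentially faster. The n=1 mode dominates: φ ~ c₁ sin(πx/0.555) e^{-λ₁t}.
Decay rate: λ₁ = 2.585π²/0.555² ≈ 82.827.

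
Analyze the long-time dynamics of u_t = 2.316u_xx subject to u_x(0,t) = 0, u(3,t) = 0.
Long-time behavior: u → 0. Heat escapes through the Dirichlet boundary.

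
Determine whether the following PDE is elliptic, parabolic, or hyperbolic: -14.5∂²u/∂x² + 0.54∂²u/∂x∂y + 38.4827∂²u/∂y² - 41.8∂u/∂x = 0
Coefficients: A = -14.5, B = 0.54, C = 38.4827. B² - 4AC = 2232.2882, which is positive, so the equation is hyperbolic.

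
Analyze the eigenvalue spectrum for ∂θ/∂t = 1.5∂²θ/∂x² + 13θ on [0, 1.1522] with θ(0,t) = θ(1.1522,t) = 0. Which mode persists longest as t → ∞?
Eigenvalues: λₙ = 1.5n²π²/1.1522² - 13.
First three modes:
  n=1: λ₁ = 1.5π²/1.1522² - 13 ≈ -1.848
  n=2: λ₂ = 6π²/1.1522² - 13 ≈ 31.606
  n=3: λ₃ = 13.5π²/1.1522² - 13 ≈ 87.364
Since 1.5π²/1.1522² ≈ 11.152 < 13, λ₁ < 0.
The n=1 mode grows fastest (−λₙ is largest for n=1) → dominates.
Asymptotic: θ ~ c₁ sin(πx/1.1522) e^{1.848t} (exponential growth at rate −λ₁ ≈ 1.848).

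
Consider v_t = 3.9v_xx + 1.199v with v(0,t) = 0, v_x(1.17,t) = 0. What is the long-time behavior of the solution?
As t → ∞, v → 0. Diffusion dominates reaction (r=1.199 < κπ²/(4L²)≈7.03); solution decays.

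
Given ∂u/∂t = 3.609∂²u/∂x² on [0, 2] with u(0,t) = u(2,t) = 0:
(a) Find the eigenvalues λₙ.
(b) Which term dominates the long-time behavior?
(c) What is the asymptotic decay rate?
Eigenvalues: λₙ = 3.609n²π²/2².
First three modes:
  n=1: λ₁ = 3.609π²/2² ≈ 8.905
  n=2: λ₂ = 14.436π²/2² ≈ 35.619 (4× faster decay)
  n=3: λ₃ = 32.481π²/2² ≈ 80.144 (9× faster decay)
As t → ∞, higher modes decay exponentially faster. The n=1 mode dominates: u ~ c₁ sin(πx/2) e^{-λ₁t}.
Decay rate: λ₁ = 3.609π²/2² ≈ 8.905.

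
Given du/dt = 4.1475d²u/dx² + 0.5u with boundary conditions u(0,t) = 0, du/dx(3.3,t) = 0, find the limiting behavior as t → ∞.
u → 0. Diffusion dominates reaction (r=0.5 < κπ²/(4L²)≈0.94); solution decays.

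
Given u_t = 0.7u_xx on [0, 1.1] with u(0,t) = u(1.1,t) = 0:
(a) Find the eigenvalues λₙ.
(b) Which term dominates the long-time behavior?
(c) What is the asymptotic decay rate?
Eigenvalues: λₙ = 0.7n²π²/1.1².
First three modes:
  n=1: λ₁ = 0.7π²/1.1² ≈ 5.71
  n=2: λ₂ = 2.8π²/1.1² ≈ 22.839 (4× faster decay)
  n=3: λ₃ = 6.3π²/1.1² ≈ 51.387 (9× faster decay)
As t → ∞, higher modes decay exponentially faster. The n=1 mode dominates: u ~ c₁ sin(πx/1.1) e^{-λ₁t}.
Decay rate: λ₁ = 0.7π²/1.1² ≈ 5.71.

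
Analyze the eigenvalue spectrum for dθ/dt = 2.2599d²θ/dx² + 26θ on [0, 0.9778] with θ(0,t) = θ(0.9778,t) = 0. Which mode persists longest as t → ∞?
Eigenvalues: λₙ = 2.2599n²π²/0.9778² - 26.
First three modes:
  n=1: λ₁ = 2.2599π²/0.9778² - 26 ≈ -2.671
  n=2: λ₂ = 9.0396π²/0.9778² - 26 ≈ 67.314
  n=3: λ₃ = 20.3391π²/0.9778² - 26 ≈ 183.958
Since 2.2599π²/0.9778² ≈ 23.329 < 26, λ₁ < 0.
The n=1 mode grows fastest (−λₙ is largest for n=1) → dominates.
Asymptotic: θ ~ c₁ sin(πx/0.9778) e^{2.671t} (exponential growth at rate −λ₁ ≈ 2.671).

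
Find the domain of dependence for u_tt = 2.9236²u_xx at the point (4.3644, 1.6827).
Domain of dependence: [-0.55514172, 9.28394172]. Signals travel at speed 2.9236, so data within |x - 4.3644| ≤ 2.9236·1.6827 = 4.91954172 can reach the point.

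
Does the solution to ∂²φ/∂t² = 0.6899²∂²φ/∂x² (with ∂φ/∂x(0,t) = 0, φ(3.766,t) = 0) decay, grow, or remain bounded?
φ oscillates (no decay). Energy is conserved; the solution oscillates indefinitely as standing waves.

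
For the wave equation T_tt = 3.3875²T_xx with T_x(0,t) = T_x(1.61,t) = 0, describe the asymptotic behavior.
T oscillates about a mean that drifts linearly in t (generically unbounded; no decay). There is no damping, so the nonconstant modes persist as standing waves (energy conserved, no decay). But with Neumann conditions at both ends the constant mode has eigenvalue 0: the spatial mean M(t) of T satisfies M'' = 0, so M(t) = M(0) + M'(0)·t. Unless the initial velocity has zero mean (∫T_t(x,0)dx = 0), the solution grows linearly in t (unbounded, though not exponentially); if it does have zero mean, the solution stays bounded and simply oscillates.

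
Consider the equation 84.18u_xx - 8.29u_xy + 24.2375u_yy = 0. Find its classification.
Elliptic. (A = 84.18, B = -8.29, C = 24.2375 gives B² - 4AC = -8092.5269.)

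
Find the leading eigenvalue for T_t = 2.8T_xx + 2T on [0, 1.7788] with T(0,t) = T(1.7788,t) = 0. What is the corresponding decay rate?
Eigenvalues: λₙ = 2.8n²π²/1.7788² - 2.
First three modes:
  n=1: λ₁ = 2.8π²/1.7788² - 2 ≈ 6.734
  n=2: λ₂ = 11.2π²/1.7788² - 2 ≈ 32.935
  n=3: λ₃ = 25.2π²/1.7788² - 2 ≈ 76.604
Since 2.8π²/1.7788² ≈ 8.734 > 2, all λₙ > 0.
The n=1 mode decays slowest → dominates as t → ∞.
Asymptotic: T ~ c₁ sin(πx/1.7788) e^{-λ₁t} with decay rate λ₁ ≈ 6.734.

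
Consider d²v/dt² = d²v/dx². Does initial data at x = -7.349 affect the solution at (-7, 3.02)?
Yes. The domain of dependence is [-10.02, -3.98], and -7.349 ∈ [-10.02, -3.98].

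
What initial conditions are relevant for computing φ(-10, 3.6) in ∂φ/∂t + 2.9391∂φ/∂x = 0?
A single point: x = -20.58076. The characteristic through (-10, 3.6) is x - 2.9391t = const, so x = -10 - 2.9391·3.6 = -20.58076.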